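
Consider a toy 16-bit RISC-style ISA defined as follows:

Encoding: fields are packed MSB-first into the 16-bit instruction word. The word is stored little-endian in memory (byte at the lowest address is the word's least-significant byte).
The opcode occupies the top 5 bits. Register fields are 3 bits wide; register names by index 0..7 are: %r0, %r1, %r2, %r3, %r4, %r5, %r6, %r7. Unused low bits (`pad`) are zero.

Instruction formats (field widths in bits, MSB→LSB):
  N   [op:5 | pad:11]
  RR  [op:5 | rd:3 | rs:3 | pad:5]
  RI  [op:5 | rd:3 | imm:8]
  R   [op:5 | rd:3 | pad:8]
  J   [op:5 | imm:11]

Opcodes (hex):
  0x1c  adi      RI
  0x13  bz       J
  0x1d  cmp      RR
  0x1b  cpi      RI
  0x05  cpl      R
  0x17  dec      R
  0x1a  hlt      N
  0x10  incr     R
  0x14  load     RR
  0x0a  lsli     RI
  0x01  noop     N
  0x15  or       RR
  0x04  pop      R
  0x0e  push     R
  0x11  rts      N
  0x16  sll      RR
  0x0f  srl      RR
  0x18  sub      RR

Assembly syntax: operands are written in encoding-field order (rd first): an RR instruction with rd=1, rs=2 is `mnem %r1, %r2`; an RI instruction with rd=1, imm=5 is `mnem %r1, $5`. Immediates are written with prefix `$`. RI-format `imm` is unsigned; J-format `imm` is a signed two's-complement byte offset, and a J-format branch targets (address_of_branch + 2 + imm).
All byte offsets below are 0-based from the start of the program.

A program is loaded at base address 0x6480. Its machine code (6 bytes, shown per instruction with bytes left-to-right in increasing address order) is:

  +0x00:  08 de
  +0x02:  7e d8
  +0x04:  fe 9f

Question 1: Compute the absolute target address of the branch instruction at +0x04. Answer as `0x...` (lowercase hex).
0x6484

[04] fe 9f → 0x9ffe
  top 5b → 0x13 → bz [J]
  imm: (w>>0)&0x7ff=0x7fe (s11→-2) → $-2
  target = base 0x6480 + off 0x04 + 2 + imm -2 = 0x6484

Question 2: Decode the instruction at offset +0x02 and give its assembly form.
cpi %r0, $126

[02] 7e d8 → 0xd87e
  top 5b → 0x1b → cpi [RI]
  rd: (w>>8)&0x7=0x0 → %r0
  imm: (w>>0)&0xff=0x7e → $126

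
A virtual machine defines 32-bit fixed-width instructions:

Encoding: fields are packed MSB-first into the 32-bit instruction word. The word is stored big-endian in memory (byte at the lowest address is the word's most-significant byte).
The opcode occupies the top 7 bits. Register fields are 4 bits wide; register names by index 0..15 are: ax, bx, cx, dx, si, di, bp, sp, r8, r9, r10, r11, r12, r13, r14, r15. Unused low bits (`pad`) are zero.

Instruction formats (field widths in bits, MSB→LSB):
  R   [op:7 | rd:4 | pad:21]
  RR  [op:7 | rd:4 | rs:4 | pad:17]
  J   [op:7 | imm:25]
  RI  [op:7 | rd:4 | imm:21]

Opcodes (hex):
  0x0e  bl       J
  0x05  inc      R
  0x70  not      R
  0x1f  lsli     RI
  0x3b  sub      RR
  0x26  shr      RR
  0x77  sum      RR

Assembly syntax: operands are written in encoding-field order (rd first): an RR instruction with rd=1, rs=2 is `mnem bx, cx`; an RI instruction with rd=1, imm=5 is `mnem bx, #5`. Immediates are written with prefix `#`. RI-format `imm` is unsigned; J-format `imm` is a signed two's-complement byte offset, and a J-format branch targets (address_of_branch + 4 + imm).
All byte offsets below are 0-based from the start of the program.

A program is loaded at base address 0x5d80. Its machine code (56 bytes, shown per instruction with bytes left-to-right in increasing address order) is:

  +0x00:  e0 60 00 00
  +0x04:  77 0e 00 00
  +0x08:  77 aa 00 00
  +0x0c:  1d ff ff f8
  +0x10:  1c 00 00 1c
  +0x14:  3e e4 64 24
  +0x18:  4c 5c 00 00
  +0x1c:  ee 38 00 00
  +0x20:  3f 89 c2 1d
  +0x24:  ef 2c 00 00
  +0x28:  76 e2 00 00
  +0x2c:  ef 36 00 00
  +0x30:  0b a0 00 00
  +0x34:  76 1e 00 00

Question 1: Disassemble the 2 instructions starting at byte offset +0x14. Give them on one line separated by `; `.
off 0x14: read 3e e4 64 24 as big → 0x3ee46424
  opcode bits[31:25]=0x1f: lsli/RI
  rd: (w>>21)&0xf=0x7 → sp
  imm: (w>>0)&0x1fffff=0x46424 → #287780
off 0x18: read 4c 5c 00 00 as big → 0x4c5c0000
  opcode bits[31:25]=0x26: shr/RR
  rd: (w>>21)&0xf=0x2 → cx
  rs: (w>>17)&0xf=0xe → r14

lsli sp, #287780; shr cx, r14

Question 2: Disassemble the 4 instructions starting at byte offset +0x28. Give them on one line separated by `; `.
sub sp, bx; sum r9, r11; inc r13; sub ax, r15

+0x28: 76 e2 00 00 ⇒ word 0x76e20000 (big)
  op=0x76e20000>>25=0x3b ⇒ sub (RR)
  rd@[24:21]=0x7 ⇒ sp
  rs@[20:17]=0x1 ⇒ bx
+0x2c: ef 36 00 00 ⇒ word 0xef360000 (big)
  op=0xef360000>>25=0x77 ⇒ sum (RR)
  rd@[24:21]=0x9 ⇒ r9
  rs@[20:17]=0xb ⇒ r11
+0x30: 0b a0 00 00 ⇒ word 0x0ba00000 (big)
  op=0x0ba00000>>25=0x5 ⇒ inc (R)
  rd@[24:21]=0xd ⇒ r13
+0x34: 76 1e 00 00 ⇒ word 0x761e0000 (big)
  op=0x761e0000>>25=0x3b ⇒ sub (RR)
  rd@[24:21]=0x0 ⇒ ax
  rs@[20:17]=0xf ⇒ r15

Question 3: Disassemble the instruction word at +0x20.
lsli r12, #639517

off 0x20: read 3f 89 c2 1d as big → 0x3f89c21d
  top 7b → 0x1f → lsli [RI]
  rd@[24:21]=0xc ⇒ r12
  imm@[20:0]=0x9c21d ⇒ #639517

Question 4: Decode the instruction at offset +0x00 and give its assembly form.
not dx

[00] e0 60 00 00 → 0xe0600000
  top 7b → 0x70 → not [R]
  [24:21] rd=3 = dx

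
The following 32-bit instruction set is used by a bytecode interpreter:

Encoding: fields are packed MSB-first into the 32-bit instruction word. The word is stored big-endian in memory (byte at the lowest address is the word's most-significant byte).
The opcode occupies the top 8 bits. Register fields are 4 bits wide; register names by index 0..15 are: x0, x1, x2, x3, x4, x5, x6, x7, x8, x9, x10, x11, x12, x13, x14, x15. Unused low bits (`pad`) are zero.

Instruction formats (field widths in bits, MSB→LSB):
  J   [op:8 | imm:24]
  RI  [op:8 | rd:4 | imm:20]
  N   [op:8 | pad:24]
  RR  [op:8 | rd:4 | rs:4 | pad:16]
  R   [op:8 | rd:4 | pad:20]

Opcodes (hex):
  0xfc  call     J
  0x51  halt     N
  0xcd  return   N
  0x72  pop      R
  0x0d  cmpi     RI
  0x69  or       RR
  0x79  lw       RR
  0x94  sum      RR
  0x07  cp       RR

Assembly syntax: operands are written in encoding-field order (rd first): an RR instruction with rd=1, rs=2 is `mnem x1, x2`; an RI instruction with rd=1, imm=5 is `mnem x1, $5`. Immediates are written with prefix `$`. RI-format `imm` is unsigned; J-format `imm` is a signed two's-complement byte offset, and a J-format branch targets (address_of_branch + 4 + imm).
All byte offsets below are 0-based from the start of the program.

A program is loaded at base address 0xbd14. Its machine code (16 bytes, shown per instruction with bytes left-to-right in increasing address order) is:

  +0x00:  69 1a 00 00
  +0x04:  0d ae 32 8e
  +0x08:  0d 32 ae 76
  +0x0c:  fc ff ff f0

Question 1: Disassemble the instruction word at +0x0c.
off 0x0c: read fc ff ff f0 as big → 0xfcfffff0
  op=0xfcfffff0>>24=0xfc ⇒ call (J)
  [23:0] imm=16777200 (s24→-16) = $-16

call $-16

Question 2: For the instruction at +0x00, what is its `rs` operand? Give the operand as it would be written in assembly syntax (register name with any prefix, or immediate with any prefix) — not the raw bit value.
x10

[00] 69 1a 00 00 → 0x691a0000
  top 8b → 0x69 → or [RR]
  [23:20] rd=1 = x1
  [19:16] rs=10 = x10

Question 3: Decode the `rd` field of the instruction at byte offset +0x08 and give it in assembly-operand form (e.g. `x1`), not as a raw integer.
@+08  big-endian(0d 32 ae 76) = 0x0d32ae76
  op=0x0d32ae76>>24=0xd ⇒ cmpi (RI)
  rd@[23:20]=0x3 ⇒ x3
  imm@[19:0]=0x2ae76 ⇒ $175734

x3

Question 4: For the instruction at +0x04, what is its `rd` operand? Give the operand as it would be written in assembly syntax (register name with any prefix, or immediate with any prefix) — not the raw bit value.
x10

+0x04: 0d ae 32 8e ⇒ word 0x0dae328e (big)
  top 8b → 0xd → cmpi [RI]
  rd: (w>>20)&0xf=0xa → x10
  imm: (w>>0)&0xfffff=0xe328e → $930446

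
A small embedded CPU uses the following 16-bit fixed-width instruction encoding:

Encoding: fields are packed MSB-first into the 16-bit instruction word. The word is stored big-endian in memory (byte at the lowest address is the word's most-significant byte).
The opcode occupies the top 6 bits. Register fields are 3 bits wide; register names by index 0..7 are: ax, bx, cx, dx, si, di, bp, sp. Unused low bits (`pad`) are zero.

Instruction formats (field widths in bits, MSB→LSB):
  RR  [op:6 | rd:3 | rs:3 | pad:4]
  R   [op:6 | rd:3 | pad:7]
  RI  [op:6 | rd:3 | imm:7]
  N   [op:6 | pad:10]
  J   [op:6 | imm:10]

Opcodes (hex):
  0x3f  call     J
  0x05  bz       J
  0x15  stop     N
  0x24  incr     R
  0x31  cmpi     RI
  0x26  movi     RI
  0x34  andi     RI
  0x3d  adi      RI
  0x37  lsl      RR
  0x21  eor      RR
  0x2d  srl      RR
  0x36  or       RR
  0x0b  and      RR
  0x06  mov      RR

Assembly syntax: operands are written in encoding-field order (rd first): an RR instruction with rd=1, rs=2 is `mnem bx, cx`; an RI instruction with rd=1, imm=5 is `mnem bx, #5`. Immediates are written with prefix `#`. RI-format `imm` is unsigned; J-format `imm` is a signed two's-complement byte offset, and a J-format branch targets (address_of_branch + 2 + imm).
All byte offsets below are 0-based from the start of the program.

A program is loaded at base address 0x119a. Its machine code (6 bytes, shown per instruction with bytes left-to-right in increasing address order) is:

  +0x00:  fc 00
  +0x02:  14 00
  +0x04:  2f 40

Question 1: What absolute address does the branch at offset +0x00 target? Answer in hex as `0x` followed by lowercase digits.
@+00  big-endian(fc 00) = 0xfc00
  top 6b → 0x3f → call [J]
  imm: (w>>0)&0x3ff=0x0 → #0
  target = base 0x119a + off 0x00 + 2 + imm 0 = 0x119c

0x119c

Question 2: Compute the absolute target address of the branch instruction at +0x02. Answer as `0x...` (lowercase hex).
0x119e

+0x02: 14 00 ⇒ word 0x1400 (big)
  top 6b → 0x5 → bz [J]
  imm@[9:0]=0x0 ⇒ #0
  target = base 0x119a + off 0x02 + 2 + imm 0 = 0x119e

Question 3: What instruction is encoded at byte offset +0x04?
@+04  big-endian(2f 40) = 0x2f40
  top 6b → 0xb → and [RR]
  rd@[9:7]=0x6 ⇒ bp
  rs@[6:4]=0x4 ⇒ si

and bp, si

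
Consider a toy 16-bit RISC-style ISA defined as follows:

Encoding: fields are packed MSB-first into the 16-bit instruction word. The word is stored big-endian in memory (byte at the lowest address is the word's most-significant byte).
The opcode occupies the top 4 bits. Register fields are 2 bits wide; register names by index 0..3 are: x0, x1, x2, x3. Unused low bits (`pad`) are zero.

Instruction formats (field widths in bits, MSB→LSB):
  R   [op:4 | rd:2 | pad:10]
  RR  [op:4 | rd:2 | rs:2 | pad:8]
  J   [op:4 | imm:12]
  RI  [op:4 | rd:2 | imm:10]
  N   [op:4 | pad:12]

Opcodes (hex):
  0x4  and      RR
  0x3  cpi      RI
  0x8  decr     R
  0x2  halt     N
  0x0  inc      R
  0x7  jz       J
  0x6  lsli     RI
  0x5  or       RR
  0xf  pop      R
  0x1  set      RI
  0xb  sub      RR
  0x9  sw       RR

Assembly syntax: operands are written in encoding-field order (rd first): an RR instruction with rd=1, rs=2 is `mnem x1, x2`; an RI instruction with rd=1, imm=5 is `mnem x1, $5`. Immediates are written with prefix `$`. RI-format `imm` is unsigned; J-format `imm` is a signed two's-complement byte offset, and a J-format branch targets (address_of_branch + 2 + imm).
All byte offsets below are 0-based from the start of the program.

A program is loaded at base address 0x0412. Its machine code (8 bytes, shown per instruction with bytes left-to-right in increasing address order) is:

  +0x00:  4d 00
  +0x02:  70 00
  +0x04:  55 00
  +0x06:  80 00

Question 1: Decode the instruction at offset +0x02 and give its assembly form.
off 0x02: read 70 00 as big → 0x7000
  top 4b → 0x7 → jz [J]
  imm@[11:0]=0x0 ⇒ $0

jz $0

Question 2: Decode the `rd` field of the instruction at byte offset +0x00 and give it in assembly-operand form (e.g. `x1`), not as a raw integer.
x3

off 0x00: read 4d 00 as big → 0x4d00
  opcode bits[15:12]=0x4: and/RR
  [11:10] rd=3 = x3
  [9:8] rs=1 = x1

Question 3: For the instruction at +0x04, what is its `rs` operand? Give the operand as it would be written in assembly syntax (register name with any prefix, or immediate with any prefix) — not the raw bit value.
x1

[04] 55 00 → 0x5500
  top 4b → 0x5 → or [RR]
  [11:10] rd=1 = x1
  [9:8] rs=1 = x1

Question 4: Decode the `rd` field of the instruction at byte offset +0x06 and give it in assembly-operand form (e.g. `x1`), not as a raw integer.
[06] 80 00 → 0x8000
  opcode bits[15:12]=0x8: decr/R
  [11:10] rd=0 = x0

x0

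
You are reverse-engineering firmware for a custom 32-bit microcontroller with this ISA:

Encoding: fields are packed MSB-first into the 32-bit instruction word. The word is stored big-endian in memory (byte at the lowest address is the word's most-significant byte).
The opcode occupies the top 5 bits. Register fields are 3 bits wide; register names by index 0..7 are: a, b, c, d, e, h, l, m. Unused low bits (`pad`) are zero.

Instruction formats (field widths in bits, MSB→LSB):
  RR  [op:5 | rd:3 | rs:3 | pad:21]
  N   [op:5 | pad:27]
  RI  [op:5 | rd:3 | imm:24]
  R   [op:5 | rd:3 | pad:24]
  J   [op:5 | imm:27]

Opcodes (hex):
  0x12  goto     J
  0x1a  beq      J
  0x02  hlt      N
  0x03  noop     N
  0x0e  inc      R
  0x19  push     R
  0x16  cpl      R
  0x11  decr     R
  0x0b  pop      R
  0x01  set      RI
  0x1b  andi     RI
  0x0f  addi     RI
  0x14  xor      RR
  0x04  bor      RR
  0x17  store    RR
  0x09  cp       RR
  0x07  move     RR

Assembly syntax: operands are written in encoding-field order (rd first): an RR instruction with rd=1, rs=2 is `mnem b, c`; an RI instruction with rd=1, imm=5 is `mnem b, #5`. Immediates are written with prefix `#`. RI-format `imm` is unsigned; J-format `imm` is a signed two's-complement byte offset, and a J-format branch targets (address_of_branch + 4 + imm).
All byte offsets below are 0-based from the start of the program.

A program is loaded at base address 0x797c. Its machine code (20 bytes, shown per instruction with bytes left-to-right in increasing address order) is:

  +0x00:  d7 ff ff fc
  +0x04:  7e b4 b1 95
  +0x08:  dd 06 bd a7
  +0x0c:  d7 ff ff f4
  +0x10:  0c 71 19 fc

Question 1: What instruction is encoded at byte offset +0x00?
[00] d7 ff ff fc → 0xd7fffffc
  opcode bits[31:27]=0x1a: beq/J
  imm: (w>>0)&0x7ffffff=0x7fffffc (s27→-4) → #-4

beq #-4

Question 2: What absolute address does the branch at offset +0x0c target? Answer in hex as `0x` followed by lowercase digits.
@+0c  big-endian(d7 ff ff f4) = 0xd7fffff4
  opcode bits[31:27]=0x1a: beq/J
  imm: (w>>0)&0x7ffffff=0x7fffff4 (s27→-12) → #-12
  target = base 0x797c + off 0x0c + 4 + imm -12 = 0x7980

0x7980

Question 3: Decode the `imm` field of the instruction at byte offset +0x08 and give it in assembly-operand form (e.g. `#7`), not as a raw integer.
[08] dd 06 bd a7 → 0xdd06bda7
  opcode bits[31:27]=0x1b: andi/RI
  rd@[26:24]=0x5 ⇒ h
  imm@[23:0]=0x6bda7 ⇒ #441767

#441767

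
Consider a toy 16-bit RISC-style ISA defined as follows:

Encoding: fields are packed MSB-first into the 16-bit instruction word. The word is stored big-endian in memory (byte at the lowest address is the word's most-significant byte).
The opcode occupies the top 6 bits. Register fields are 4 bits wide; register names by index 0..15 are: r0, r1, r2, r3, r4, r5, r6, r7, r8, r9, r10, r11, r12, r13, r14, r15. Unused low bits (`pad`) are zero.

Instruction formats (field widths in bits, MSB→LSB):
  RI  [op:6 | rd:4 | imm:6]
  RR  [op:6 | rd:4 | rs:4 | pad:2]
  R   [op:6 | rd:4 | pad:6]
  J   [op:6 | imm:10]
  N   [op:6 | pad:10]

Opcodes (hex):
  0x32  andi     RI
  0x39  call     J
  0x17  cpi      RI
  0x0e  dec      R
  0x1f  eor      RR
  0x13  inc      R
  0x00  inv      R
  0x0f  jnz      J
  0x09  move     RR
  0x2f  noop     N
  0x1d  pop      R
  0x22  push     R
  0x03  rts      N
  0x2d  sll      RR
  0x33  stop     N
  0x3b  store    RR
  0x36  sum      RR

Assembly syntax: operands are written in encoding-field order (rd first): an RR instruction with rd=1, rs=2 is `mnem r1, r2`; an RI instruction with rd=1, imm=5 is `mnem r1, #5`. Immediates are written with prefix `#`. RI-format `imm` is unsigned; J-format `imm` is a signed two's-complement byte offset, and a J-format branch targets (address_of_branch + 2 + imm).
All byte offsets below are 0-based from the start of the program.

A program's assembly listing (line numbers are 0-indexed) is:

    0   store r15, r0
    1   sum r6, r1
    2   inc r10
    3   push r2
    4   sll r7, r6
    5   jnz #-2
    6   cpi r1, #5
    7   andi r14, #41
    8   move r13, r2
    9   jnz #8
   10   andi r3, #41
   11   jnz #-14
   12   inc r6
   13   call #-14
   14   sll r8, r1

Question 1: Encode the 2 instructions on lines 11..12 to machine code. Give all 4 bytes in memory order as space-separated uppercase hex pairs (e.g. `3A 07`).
3F F2 4D 80

line 11 (jnz): pack op=0xf:6|imm=-14:10 = 0x3ff2; big→ 3f f2
line 12 (inc): pack op=0x13:6|rd=6:4|pad=0:6 = 0x4d80; big→ 4d 80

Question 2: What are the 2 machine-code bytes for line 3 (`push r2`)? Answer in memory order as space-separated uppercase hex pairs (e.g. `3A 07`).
line 3 (push): pack op=0x22:6|rd=2:4|pad=0:6 = 0x8880; big→ 88 80

88 80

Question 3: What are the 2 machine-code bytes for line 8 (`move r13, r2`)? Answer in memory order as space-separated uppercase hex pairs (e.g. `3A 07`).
8. move fields op=0x9:6|rd=13:4|rs=2:4|pad=0:2 → word 2748h → 27 48

27 48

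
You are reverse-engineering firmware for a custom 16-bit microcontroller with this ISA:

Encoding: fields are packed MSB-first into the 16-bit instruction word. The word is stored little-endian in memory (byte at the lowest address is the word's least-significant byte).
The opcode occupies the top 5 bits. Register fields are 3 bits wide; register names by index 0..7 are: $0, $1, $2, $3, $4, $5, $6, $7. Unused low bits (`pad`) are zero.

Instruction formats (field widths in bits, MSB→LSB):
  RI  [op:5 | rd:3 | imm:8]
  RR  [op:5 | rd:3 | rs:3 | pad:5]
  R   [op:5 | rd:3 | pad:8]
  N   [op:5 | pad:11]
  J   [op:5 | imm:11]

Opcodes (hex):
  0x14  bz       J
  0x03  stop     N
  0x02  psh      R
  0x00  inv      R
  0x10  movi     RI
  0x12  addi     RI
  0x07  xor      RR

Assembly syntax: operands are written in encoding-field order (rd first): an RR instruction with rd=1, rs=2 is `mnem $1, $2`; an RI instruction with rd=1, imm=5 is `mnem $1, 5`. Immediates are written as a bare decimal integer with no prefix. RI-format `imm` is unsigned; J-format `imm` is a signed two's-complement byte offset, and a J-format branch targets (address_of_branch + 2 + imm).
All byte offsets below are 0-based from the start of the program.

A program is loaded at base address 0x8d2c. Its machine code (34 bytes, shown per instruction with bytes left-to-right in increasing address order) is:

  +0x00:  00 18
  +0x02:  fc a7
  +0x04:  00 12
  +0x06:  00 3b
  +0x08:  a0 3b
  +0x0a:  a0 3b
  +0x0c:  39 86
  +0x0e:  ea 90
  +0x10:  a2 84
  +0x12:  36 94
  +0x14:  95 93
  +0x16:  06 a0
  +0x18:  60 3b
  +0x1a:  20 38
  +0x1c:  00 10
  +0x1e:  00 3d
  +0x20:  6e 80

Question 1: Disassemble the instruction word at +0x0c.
movi $6, 57

off 0x0c: read 39 86 as little → 0x8639
  opcode bits[15:11]=0x10: movi/RI
  [10:8] rd=6 = $6
  [7:0] imm=57 = 57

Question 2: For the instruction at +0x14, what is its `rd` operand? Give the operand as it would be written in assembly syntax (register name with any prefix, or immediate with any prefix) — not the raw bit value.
$3

@+14  little-endian(95 93) = 0x9395
  op=0x9395>>11=0x12 ⇒ addi (RI)
  rd@[10:8]=0x3 ⇒ $3
  imm@[7:0]=0x95 ⇒ 149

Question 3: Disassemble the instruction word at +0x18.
off 0x18: read 60 3b as little → 0x3b60
  top 5b → 0x7 → xor [RR]
  rd@[10:8]=0x3 ⇒ $3
  rs@[7:5]=0x3 ⇒ $3

xor $3, $3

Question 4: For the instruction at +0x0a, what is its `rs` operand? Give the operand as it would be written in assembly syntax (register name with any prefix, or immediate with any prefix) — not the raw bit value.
+0x0a: a0 3b ⇒ word 0x3ba0 (little)
  op=0x3ba0>>11=0x7 ⇒ xor (RR)
  rd@[10:8]=0x3 ⇒ $3
  rs@[7:5]=0x5 ⇒ $5

$5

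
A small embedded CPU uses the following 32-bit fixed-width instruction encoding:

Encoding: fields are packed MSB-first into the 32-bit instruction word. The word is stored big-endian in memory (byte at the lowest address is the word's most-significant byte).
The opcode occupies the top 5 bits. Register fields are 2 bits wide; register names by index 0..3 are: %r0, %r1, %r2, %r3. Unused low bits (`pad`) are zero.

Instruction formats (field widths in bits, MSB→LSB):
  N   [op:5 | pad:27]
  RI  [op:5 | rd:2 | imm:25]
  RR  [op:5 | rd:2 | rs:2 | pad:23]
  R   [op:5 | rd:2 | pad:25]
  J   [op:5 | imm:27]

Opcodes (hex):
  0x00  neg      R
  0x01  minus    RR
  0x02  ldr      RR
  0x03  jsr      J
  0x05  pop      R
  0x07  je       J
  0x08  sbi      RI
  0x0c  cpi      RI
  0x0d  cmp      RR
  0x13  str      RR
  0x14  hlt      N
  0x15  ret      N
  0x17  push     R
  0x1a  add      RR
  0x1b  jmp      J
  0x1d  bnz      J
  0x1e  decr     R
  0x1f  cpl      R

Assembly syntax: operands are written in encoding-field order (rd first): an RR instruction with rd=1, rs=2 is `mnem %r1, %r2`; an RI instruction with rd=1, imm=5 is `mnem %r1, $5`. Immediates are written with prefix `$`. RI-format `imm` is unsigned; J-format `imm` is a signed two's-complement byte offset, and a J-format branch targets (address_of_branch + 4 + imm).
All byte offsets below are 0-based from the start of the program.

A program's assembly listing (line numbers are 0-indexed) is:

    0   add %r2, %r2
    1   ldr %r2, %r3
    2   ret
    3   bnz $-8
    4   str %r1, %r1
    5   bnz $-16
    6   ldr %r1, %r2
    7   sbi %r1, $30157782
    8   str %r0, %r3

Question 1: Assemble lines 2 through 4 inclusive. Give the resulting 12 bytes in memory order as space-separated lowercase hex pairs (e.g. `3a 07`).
L2: ret op=0x15:5|pad=0:27 ⇒ 0xa8000000 ⇒ big a8 00 00 00
L3: bnz op=0x1d:5|imm=-8:27 ⇒ 0xeffffff8 ⇒ big ef ff ff f8
L4: str op=0x13:5|rd=1:2|rs=1:2|pad=0:23 ⇒ 0x9a800000 ⇒ big 9a 80 00 00

a8 00 00 00 ef ff ff f8 9a 80 00 00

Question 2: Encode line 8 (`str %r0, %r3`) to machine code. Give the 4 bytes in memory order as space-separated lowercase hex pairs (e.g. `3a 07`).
8. str fields op=0x13:5|rd=0:2|rs=3:2|pad=0:23 → word 99800000h → 99 80 00 00

99 80 00 00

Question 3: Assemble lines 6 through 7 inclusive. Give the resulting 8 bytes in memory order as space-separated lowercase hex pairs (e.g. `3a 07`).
6. ldr fields op=0x2:5|rd=1:2|rs=2:2|pad=0:23 → word 13000000h → 13 00 00 00
7. sbi fields op=0x8:5|rd=1:2|imm=30157782:25 → word 43cc2bd6h → 43 cc 2b d6

13 00 00 00 43 cc 2b d6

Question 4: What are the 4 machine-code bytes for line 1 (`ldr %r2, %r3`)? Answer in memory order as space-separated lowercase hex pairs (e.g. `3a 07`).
1. ldr fields op=0x2:5|rd=2:2|rs=3:2|pad=0:23 → word 15800000h → 15 80 00 00

15 80 00 00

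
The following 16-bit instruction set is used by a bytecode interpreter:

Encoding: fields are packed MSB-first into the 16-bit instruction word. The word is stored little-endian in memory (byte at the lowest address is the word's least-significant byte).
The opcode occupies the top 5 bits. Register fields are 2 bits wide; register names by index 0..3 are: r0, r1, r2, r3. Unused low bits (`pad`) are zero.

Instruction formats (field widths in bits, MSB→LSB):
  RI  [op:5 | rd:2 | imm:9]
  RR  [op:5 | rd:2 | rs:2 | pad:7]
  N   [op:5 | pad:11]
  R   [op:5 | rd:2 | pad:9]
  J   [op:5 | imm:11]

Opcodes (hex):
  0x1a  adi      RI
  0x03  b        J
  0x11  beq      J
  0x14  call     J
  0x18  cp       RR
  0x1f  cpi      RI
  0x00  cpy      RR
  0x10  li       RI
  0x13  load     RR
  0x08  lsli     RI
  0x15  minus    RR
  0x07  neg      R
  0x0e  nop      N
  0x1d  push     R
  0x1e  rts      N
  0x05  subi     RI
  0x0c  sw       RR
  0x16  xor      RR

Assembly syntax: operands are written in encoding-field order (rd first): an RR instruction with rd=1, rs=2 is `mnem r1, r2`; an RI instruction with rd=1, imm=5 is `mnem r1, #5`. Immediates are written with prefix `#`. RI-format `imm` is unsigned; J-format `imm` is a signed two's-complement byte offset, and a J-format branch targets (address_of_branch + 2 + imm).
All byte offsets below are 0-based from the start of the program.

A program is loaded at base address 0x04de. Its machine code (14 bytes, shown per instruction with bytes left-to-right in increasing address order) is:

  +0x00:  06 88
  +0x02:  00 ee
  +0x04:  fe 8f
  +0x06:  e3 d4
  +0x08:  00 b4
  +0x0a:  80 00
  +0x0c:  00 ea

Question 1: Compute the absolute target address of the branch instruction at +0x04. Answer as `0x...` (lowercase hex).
0x04e2

[04] fe 8f → 0x8ffe
  top 5b → 0x11 → beq [J]
  [10:0] imm=2046 (s11→-2) = #-2
  target = base 0x04de + off 0x04 + 2 + imm -2 = 0x04e2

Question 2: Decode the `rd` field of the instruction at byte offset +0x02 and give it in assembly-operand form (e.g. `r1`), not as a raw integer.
@+02  little-endian(00 ee) = 0xee00
  opcode bits[15:11]=0x1d: push/R
  rd: (w>>9)&0x3=0x3 → r3

r3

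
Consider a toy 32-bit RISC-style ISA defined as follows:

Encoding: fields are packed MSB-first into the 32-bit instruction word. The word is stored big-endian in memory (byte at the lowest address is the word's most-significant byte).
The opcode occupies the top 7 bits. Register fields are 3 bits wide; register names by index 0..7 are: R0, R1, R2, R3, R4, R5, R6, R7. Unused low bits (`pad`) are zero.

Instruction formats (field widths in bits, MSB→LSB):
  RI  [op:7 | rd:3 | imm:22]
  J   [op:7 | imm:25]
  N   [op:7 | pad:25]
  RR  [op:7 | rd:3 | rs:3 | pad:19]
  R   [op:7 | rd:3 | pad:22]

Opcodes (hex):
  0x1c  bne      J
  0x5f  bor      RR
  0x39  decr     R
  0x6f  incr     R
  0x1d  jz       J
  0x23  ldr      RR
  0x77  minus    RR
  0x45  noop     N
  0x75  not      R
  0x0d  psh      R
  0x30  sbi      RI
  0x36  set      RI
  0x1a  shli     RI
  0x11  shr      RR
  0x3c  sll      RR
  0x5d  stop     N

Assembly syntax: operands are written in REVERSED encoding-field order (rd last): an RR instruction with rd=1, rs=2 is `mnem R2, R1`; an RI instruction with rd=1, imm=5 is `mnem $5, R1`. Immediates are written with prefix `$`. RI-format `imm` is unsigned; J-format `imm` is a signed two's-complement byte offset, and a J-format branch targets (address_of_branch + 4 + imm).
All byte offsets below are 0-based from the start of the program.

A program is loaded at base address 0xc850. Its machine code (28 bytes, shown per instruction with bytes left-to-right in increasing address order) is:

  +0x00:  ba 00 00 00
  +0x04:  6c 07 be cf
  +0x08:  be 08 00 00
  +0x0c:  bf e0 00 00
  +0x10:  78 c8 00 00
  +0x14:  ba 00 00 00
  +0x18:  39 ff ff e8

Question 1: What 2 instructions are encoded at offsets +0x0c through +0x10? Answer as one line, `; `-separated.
+0x0c: bf e0 00 00 ⇒ word 0xbfe00000 (big)
  op=0xbfe00000>>25=0x5f ⇒ bor (RR)
  [24:22] rd=7 = R7
  [21:19] rs=4 = R4
+0x10: 78 c8 00 00 ⇒ word 0x78c80000 (big)
  op=0x78c80000>>25=0x3c ⇒ sll (RR)
  [24:22] rd=3 = R3
  [21:19] rs=1 = R1

bor R4, R7; sll R1, R3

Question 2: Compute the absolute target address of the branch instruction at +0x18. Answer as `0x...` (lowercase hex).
+0x18: 39 ff ff e8 ⇒ word 0x39ffffe8 (big)
  op=0x39ffffe8>>25=0x1c ⇒ bne (J)
  imm: (w>>0)&0x1ffffff=0x1ffffe8 (s25→-24) → $-24
  target = base 0xc850 + off 0x18 + 4 + imm -24 = 0xc854

0xc854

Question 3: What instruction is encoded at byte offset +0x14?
[14] ba 00 00 00 → 0xba000000
  op=0xba000000>>25=0x5d ⇒ stop (N)

stop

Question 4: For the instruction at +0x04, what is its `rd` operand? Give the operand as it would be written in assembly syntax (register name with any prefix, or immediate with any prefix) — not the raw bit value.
R0

off 0x04: read 6c 07 be cf as big → 0x6c07becf
  opcode bits[31:25]=0x36: set/RI
  rd: (w>>22)&0x7=0x0 → R0
  imm: (w>>0)&0x3fffff=0x7becf → $507599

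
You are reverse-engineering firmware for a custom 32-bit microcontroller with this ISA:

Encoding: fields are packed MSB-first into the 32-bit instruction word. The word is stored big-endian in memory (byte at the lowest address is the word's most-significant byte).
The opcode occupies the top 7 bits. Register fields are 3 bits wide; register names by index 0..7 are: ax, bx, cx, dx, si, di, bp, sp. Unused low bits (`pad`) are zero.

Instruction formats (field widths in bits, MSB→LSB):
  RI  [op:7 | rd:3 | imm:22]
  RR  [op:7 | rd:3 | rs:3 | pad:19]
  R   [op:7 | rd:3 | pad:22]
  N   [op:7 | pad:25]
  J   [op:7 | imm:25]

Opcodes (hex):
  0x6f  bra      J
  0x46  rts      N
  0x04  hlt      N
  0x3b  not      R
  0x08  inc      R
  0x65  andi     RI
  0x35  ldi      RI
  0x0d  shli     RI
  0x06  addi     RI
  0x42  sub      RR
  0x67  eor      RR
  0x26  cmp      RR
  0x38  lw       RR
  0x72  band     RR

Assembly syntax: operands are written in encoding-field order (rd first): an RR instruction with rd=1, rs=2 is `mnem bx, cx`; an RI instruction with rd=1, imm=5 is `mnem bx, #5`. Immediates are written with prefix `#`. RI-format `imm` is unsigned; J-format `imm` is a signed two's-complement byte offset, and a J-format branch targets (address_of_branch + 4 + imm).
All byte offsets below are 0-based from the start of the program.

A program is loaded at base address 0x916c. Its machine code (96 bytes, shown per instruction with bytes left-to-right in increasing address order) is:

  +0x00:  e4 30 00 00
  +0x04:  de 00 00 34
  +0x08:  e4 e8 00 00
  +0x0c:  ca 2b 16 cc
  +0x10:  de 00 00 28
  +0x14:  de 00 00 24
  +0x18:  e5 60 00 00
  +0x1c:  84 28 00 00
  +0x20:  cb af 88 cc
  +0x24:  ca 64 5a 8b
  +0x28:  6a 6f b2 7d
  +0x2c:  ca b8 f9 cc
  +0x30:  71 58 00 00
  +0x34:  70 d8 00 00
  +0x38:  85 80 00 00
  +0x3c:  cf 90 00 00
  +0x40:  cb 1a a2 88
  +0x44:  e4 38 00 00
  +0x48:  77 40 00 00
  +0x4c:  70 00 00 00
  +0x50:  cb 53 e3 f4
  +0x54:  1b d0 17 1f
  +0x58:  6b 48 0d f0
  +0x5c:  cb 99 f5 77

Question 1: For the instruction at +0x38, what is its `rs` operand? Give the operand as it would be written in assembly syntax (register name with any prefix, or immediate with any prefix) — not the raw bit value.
[38] 85 80 00 00 → 0x85800000
  top 7b → 0x42 → sub [RR]
  [24:22] rd=6 = bp
  [21:19] rs=0 = ax

ax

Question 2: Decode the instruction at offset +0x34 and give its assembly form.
@+34  big-endian(70 d8 00 00) = 0x70d80000
  top 7b → 0x38 → lw [RR]
  rd: (w>>22)&0x7=0x3 → dx
  rs: (w>>19)&0x7=0x3 → dx

lw dx, dx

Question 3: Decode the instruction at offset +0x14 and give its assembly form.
off 0x14: read de 00 00 24 as big → 0xde000024
  top 7b → 0x6f → bra [J]
  [24:0] imm=36 = #36

bra #36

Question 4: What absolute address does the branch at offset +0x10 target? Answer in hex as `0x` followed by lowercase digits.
0x91a8

[10] de 00 00 28 → 0xde000028
  op=0xde000028>>25=0x6f ⇒ bra (J)
  imm: (w>>0)&0x1ffffff=0x28 → #40
  target = base 0x916c + off 0x10 + 4 + imm 40 = 0x91a8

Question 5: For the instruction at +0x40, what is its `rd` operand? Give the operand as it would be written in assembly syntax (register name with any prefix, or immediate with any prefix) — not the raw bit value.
si

off 0x40: read cb 1a a2 88 as big → 0xcb1aa288
  top 7b → 0x65 → andi [RI]
  [24:22] rd=4 = si
  [21:0] imm=1745544 = #1745544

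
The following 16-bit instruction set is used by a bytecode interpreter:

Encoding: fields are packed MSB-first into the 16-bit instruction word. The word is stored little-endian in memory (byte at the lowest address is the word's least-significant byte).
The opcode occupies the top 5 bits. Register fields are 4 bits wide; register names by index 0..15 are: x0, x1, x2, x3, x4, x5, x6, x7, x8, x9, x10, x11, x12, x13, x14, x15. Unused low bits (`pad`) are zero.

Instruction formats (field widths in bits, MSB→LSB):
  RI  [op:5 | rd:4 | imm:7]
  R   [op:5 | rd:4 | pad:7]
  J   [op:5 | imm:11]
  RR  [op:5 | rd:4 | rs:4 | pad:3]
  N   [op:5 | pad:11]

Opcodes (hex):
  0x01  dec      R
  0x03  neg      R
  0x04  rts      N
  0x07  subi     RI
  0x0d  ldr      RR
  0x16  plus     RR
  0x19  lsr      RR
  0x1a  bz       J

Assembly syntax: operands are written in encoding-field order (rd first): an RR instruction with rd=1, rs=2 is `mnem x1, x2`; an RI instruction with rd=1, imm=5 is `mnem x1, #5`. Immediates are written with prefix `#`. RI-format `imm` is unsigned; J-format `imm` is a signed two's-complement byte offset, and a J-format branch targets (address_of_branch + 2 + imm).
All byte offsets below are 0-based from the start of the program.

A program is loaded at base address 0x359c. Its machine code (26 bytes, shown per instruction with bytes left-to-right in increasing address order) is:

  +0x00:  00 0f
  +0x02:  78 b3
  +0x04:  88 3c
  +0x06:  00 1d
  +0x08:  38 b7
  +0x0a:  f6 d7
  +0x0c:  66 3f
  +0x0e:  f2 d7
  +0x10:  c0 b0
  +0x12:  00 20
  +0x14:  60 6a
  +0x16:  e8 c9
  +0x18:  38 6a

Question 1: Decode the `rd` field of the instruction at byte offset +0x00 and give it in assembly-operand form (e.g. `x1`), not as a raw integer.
+0x00: 00 0f ⇒ word 0x0f00 (little)
  opcode bits[15:11]=0x1: dec/R
  rd@[10:7]=0xe ⇒ x14

x14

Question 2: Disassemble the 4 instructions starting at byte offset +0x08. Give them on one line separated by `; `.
[08] 38 b7 → 0xb738
  opcode bits[15:11]=0x16: plus/RR
  [10:7] rd=14 = x14
  [6:3] rs=7 = x7
[0a] f6 d7 → 0xd7f6
  opcode bits[15:11]=0x1a: bz/J
  [10:0] imm=2038 (s11→-10) = #-10
[0c] 66 3f → 0x3f66
  opcode bits[15:11]=0x7: subi/RI
  [10:7] rd=14 = x14
  [6:0] imm=102 = #102
[0e] f2 d7 → 0xd7f2
  opcode bits[15:11]=0x1a: bz/J
  [10:0] imm=2034 (s11→-14) = #-14

plus x14, x7; bz #-10; subi x14, #102; bz #-14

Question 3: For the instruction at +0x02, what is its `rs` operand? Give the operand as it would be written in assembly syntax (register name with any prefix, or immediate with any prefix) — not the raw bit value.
+0x02: 78 b3 ⇒ word 0xb378 (little)
  top 5b → 0x16 → plus [RR]
  [10:7] rd=6 = x6
  [6:3] rs=15 = x15

x15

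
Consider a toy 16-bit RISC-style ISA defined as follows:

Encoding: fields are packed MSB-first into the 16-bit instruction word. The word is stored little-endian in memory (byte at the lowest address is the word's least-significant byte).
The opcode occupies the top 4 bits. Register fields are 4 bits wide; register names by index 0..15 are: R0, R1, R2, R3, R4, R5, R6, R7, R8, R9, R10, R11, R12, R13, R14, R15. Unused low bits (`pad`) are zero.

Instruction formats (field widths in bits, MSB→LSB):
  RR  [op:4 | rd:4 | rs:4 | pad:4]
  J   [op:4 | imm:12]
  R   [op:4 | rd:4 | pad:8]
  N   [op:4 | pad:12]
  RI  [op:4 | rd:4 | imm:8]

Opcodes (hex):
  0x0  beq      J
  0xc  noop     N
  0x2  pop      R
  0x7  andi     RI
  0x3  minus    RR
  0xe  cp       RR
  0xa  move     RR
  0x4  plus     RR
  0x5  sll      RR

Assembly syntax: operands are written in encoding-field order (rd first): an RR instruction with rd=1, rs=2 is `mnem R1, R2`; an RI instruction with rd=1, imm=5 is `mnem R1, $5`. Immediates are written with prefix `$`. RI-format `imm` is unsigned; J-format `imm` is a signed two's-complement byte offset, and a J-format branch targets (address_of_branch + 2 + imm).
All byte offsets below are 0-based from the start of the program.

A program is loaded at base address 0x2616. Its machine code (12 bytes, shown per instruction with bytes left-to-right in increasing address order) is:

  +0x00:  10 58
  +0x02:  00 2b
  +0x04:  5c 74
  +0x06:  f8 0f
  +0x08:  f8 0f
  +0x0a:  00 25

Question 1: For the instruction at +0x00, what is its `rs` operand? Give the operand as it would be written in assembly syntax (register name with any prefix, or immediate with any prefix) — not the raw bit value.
R1

+0x00: 10 58 ⇒ word 0x5810 (little)
  top 4b → 0x5 → sll [RR]
  rd@[11:8]=0x8 ⇒ R8
  rs@[7:4]=0x1 ⇒ R1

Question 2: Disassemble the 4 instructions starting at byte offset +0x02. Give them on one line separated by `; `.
+0x02: 00 2b ⇒ word 0x2b00 (little)
  opcode bits[15:12]=0x2: pop/R
  rd@[11:8]=0xb ⇒ R11
+0x04: 5c 74 ⇒ word 0x745c (little)
  opcode bits[15:12]=0x7: andi/RI
  rd@[11:8]=0x4 ⇒ R4
  imm@[7:0]=0x5c ⇒ $92
+0x06: f8 0f ⇒ word 0x0ff8 (little)
  opcode bits[15:12]=0x0: beq/J
  imm@[11:0]=0xff8 (s12→-8) ⇒ $-8
+0x08: f8 0f ⇒ word 0x0ff8 (little)
  opcode bits[15:12]=0x0: beq/J
  imm@[11:0]=0xff8 (s12→-8) ⇒ $-8

pop R11; andi R4, $92; beq $-8; beq $-8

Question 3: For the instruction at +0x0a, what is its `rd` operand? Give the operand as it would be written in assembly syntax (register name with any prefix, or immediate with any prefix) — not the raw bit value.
@+0a  little-endian(00 25) = 0x2500
  op=0x2500>>12=0x2 ⇒ pop (R)
  rd@[11:8]=0x5 ⇒ R5

R5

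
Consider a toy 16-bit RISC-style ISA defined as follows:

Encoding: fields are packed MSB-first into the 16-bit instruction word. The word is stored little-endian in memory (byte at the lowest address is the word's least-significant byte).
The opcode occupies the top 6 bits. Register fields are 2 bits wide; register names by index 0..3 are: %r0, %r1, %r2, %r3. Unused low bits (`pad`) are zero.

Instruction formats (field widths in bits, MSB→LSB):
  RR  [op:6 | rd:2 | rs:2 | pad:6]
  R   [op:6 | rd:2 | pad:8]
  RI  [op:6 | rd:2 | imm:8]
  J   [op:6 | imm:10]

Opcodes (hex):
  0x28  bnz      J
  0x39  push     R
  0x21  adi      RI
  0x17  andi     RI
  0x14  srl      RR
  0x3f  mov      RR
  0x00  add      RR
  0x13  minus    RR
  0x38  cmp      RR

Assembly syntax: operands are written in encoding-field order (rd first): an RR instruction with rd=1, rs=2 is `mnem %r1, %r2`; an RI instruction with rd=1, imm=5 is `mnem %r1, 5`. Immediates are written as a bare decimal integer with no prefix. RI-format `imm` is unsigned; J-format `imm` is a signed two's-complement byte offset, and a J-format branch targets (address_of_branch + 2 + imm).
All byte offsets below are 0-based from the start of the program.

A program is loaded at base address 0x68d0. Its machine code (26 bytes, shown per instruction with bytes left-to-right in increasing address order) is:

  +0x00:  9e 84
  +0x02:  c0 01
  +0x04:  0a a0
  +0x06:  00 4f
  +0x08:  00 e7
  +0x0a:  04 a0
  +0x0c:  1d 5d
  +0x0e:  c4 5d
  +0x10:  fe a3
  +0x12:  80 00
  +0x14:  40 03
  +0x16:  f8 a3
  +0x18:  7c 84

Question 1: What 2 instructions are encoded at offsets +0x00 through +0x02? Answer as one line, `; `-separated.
adi %r0, 158; add %r1, %r3

@+00  little-endian(9e 84) = 0x849e
  top 6b → 0x21 → adi [RI]
  [9:8] rd=0 = %r0
  [7:0] imm=158 = 158
@+02  little-endian(c0 01) = 0x01c0
  top 6b → 0x0 → add [RR]
  [9:8] rd=1 = %r1
  [7:6] rs=3 = %r3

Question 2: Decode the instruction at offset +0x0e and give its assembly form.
[0e] c4 5d → 0x5dc4
  top 6b → 0x17 → andi [RI]
  [9:8] rd=1 = %r1
  [7:0] imm=196 = 196

andi %r1, 196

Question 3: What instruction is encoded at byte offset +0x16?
+0x16: f8 a3 ⇒ word 0xa3f8 (little)
  top 6b → 0x28 → bnz [J]
  imm@[9:0]=0x3f8 (s10→-8) ⇒ -8

bnz -8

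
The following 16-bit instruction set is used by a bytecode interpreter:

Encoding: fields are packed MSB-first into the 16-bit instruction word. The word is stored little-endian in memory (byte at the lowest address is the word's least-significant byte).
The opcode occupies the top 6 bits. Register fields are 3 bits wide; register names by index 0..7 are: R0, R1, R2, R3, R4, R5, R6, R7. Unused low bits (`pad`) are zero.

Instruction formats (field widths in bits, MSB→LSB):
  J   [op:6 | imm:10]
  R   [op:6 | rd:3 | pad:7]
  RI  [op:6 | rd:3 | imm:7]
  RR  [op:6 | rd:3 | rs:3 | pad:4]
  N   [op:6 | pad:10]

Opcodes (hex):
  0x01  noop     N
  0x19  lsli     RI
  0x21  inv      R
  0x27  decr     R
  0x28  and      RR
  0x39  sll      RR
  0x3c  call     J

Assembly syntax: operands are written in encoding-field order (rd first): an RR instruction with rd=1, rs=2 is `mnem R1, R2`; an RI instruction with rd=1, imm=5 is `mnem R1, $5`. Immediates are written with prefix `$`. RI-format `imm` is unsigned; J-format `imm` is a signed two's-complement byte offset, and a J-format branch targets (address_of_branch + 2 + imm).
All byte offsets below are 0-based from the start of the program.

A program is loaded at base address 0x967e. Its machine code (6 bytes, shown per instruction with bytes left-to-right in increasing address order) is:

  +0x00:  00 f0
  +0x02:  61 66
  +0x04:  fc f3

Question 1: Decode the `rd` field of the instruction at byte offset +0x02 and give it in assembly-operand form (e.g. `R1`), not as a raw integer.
R4

[02] 61 66 → 0x6661
  op=0x6661>>10=0x19 ⇒ lsli (RI)
  rd: (w>>7)&0x7=0x4 → R4
  imm: (w>>0)&0x7f=0x61 → $97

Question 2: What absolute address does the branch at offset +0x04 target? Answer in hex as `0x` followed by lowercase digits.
0x9680

[04] fc f3 → 0xf3fc
  opcode bits[15:10]=0x3c: call/J
  imm@[9:0]=0x3fc (s10→-4) ⇒ $-4
  target = base 0x967e + off 0x04 + 2 + imm -4 = 0x9680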